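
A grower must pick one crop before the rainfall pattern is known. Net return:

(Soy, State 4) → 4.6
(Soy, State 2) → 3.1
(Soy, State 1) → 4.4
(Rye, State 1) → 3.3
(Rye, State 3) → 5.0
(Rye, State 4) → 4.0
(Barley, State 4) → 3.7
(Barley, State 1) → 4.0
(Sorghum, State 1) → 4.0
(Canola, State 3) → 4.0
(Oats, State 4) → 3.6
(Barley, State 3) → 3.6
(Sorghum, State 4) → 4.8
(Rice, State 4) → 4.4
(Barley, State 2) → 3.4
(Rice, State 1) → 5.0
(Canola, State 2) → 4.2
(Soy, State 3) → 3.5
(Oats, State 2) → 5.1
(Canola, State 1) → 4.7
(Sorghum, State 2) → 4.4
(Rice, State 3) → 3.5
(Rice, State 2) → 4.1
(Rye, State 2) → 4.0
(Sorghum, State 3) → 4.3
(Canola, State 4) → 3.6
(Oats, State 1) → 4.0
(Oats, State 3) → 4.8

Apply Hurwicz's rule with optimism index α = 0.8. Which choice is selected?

Oats

Barley: 0.8·4.0 + 0.2·3.4 = 3.88
Rye: 0.8·5.0 + 0.2·3.3 = 4.66
Rice: 0.8·5.0 + 0.2·3.5 = 4.7
Sorghum: 0.8·4.8 + 0.2·4.0 = 4.64
Canola: 0.8·4.7 + 0.2·3.6 = 4.48
Soy: 0.8·4.6 + 0.2·3.1 = 4.3
Oats: 0.8·5.1 + 0.2·3.6 = 4.8
Highest Hurwicz score = 4.8 → Oats.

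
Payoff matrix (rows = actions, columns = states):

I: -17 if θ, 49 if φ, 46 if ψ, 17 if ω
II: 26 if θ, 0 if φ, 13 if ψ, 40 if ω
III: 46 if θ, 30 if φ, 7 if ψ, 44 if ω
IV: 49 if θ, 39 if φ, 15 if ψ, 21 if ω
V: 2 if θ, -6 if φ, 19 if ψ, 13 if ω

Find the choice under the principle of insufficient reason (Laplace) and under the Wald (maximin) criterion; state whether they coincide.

laplace → III; maximin → IV (disagree)

Row averages: I=23.75, II=19.75, III=31.75, IV=31, V=7
Highest average = 31.75 → III.
Row minima: I=-17, II=0, III=7, IV=15, V=-6
Best worst-case = 15 → IV.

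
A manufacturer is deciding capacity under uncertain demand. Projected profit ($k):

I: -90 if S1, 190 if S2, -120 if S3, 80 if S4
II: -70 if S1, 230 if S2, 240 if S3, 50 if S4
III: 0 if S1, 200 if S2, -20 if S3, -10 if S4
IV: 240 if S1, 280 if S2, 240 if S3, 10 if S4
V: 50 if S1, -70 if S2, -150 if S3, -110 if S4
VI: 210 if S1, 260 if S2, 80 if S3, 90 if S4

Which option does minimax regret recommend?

Column bests: S1=240, S2=280, S3=240, S4=90.
I regrets: 330, 90, 360, 10 → max 360
II regrets: 310, 50, 0, 40 → max 310
III regrets: 240, 80, 260, 100 → max 260
IV regrets: 0, 0, 0, 80 → max 80
V regrets: 190, 350, 390, 200 → max 390
VI regrets: 30, 20, 160, 0 → max 160
Smallest max regret = 80 → IV.

IV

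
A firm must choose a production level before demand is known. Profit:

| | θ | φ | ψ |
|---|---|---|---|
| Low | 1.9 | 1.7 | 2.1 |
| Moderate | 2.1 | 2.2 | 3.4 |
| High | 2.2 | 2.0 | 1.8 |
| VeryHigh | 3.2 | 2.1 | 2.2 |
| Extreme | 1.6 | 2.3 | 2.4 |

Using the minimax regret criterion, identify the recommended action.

Column bests: θ=3.2, φ=2.3, ψ=3.4.
Low regrets: 1.3, 0.6, 1.3 → max 1.3
Moderate regrets: 1.1, 0.1, 0.0 → max 1.1
High regrets: 1.0, 0.3, 1.6 → max 1.6
VeryHigh regrets: 0.0, 0.2, 1.2 → max 1.2
Extreme regrets: 1.6, 0.0, 1.0 → max 1.6
Smallest max regret = 1.1 → Moderate.

Moderate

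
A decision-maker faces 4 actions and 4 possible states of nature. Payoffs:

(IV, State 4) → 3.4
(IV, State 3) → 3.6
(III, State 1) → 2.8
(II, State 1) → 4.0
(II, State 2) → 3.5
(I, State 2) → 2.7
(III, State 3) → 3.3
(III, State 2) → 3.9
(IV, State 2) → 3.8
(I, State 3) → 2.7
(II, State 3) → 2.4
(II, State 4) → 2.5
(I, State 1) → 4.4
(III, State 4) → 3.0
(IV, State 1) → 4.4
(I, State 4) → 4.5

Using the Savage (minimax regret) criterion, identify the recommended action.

Column bests: State 1=4.4, State 2=3.9, State 3=3.6, State 4=4.5.
I regrets: 0.0, 1.2, 0.9, 0.0 → max 1.2
II regrets: 0.4, 0.4, 1.2, 2.0 → max 2.0
III regrets: 1.6, 0.0, 0.3, 1.5 → max 1.6
IV regrets: 0.0, 0.1, 0.0, 1.1 → max 1.1
Smallest max regret = 1.1 → IV.

IV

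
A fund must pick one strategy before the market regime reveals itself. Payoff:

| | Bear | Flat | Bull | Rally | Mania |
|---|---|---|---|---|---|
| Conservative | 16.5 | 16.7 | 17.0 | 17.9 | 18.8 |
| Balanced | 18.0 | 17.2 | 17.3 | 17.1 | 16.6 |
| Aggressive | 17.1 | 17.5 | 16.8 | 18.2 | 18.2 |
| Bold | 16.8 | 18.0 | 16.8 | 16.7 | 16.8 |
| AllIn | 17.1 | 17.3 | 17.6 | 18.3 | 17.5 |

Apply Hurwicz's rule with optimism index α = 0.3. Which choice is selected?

AllIn

Conservative: 0.3·18.8 + 0.7·16.5 = 17.19
Balanced: 0.3·18.0 + 0.7·16.6 = 17.02
Aggressive: 0.3·18.2 + 0.7·16.8 = 17.22
Bold: 0.3·18.0 + 0.7·16.7 = 17.09
AllIn: 0.3·18.3 + 0.7·17.1 = 17.46
Highest Hurwicz score = 17.46 → AllIn.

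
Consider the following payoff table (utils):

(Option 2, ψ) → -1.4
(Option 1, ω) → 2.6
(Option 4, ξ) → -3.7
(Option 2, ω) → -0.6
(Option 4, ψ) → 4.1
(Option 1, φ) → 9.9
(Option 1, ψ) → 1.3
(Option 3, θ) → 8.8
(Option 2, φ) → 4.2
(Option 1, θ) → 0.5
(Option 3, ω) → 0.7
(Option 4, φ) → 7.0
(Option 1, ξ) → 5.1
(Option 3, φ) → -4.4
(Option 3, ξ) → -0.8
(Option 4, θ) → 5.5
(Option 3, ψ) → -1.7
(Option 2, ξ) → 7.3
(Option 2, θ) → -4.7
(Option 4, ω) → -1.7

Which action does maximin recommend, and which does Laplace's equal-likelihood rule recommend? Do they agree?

Row minima: Option 1=0.5, Option 2=-4.7, Option 3=-4.4, Option 4=-3.7
Best worst-case = 0.5 → Option 1.
Row averages: Option 1=3.88, Option 2=0.96, Option 3=0.52, Option 4=2.24
Highest average = 3.88 → Option 1.

maximin → Option 1; laplace → Option 1 (agree)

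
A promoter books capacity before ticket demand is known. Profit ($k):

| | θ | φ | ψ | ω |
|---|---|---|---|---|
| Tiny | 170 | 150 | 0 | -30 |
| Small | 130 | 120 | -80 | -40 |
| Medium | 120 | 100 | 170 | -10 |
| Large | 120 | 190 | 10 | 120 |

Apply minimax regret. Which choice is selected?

Medium

Column bests: θ=170, φ=190, ψ=170, ω=120.
Tiny regrets: 0, 40, 170, 150 → max 170
Small regrets: 40, 70, 250, 160 → max 250
Medium regrets: 50, 90, 0, 130 → max 130
Large regrets: 50, 0, 160, 0 → max 160
Smallest max regret = 130 → Medium.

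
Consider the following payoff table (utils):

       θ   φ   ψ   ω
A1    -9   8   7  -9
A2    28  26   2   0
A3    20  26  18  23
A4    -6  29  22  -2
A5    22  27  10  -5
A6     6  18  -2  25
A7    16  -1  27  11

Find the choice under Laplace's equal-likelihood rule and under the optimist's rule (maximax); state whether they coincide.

Row averages: A1=-0.75, A2=14, A3=21.75, A4=10.75, A5=13.5, A6=11.75, A7=13.25
Highest average = 21.75 → A3.
Row maxima: A1=8, A2=28, A3=26, A4=29, A5=27, A6=25, A7=27
Best best-case = 29 → A4.

laplace → A3; maximax → A4 (disagree)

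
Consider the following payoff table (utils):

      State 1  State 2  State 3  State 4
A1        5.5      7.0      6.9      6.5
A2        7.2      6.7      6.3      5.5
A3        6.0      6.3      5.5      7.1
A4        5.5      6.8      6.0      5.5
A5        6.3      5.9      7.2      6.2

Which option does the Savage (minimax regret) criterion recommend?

A5

Column bests: State 1=7.2, State 2=7.0, State 3=7.2, State 4=7.1.
A1 regrets: 1.7, 0.0, 0.3, 0.6 → max 1.7
A2 regrets: 0.0, 0.3, 0.9, 1.6 → max 1.6
A3 regrets: 1.2, 0.7, 1.7, 0.0 → max 1.7
A4 regrets: 1.7, 0.2, 1.2, 1.6 → max 1.7
A5 regrets: 0.9, 1.1, 0.0, 0.9 → max 1.1
Smallest max regret = 1.1 → A5.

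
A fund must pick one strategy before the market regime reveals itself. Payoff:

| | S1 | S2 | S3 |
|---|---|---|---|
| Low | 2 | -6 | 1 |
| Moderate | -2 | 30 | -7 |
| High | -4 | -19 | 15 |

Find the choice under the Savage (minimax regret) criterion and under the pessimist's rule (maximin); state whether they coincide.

Column bests: S1=2, S2=30, S3=15.
Low regrets: 0, 36, 14 → max 36
Moderate regrets: 4, 0, 22 → max 22
High regrets: 6, 49, 0 → max 49
Smallest max regret = 22 → Moderate.
Row minima: Low=-6, Moderate=-7, High=-19
Best worst-case = -6 → Low.

minimax regret → Moderate; maximin → Low (disagree)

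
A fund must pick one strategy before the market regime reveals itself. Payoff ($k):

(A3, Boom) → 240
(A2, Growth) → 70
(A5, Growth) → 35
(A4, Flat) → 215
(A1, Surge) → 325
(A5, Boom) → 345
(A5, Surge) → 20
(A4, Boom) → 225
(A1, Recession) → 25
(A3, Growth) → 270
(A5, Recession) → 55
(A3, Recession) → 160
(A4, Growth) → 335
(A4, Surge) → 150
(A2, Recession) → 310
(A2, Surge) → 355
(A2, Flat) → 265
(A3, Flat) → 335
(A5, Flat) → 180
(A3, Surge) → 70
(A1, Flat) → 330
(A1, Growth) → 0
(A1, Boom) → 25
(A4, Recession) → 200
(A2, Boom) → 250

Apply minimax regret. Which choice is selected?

A4

Column bests: Recession=310, Flat=335, Growth=335, Boom=345, Surge=355.
A1 regrets: 285, 5, 335, 320, 30 → max 335
A2 regrets: 0, 70, 265, 95, 0 → max 265
A3 regrets: 150, 0, 65, 105, 285 → max 285
A4 regrets: 110, 120, 0, 120, 205 → max 205
A5 regrets: 255, 155, 300, 0, 335 → max 335
Smallest max regret = 205 → A4.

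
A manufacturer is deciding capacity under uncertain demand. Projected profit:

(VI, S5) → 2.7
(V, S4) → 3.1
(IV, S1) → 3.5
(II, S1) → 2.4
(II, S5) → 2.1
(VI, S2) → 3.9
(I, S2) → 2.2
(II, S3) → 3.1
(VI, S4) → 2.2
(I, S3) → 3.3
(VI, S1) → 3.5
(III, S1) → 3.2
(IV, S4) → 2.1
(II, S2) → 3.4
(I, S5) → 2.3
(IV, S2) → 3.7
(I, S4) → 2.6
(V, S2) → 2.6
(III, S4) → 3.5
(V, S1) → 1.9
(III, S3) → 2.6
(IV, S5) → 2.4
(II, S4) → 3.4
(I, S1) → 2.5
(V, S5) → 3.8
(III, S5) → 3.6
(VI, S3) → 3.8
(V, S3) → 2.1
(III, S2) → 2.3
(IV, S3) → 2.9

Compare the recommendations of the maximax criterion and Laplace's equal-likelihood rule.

Row maxima: I=3.3, II=3.4, III=3.6, IV=3.7, V=3.8, VI=3.9
Best best-case = 3.9 → VI.
Row averages: I=2.58, II=2.88, III=3.04, IV=2.92, V=2.7, VI=3.22
Highest average = 3.22 → VI.

maximax → VI; laplace → VI (agree)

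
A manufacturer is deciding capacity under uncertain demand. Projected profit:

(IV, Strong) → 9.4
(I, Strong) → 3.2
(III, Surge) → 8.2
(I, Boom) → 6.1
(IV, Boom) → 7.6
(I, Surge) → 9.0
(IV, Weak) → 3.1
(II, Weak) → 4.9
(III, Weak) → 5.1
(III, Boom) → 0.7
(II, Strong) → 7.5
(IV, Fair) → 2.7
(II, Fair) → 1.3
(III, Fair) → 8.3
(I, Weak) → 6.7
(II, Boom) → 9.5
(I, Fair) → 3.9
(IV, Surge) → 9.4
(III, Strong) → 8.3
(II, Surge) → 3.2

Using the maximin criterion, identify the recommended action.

Row minima: I=3.2, II=1.3, III=0.7, IV=2.7
Best worst-case = 3.2 → I.

I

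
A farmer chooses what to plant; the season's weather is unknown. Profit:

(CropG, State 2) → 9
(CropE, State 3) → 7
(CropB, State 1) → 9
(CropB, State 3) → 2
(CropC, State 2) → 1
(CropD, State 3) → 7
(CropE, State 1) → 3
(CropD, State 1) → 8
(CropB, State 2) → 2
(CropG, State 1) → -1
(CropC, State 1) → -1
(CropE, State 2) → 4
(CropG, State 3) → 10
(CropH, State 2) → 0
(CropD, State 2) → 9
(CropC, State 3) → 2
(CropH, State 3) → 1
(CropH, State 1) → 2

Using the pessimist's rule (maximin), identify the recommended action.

CropD

Row minima: CropE=3, CropC=-1, CropD=7, CropG=-1, CropH=0, CropB=2
Best worst-case = 7 → CropD.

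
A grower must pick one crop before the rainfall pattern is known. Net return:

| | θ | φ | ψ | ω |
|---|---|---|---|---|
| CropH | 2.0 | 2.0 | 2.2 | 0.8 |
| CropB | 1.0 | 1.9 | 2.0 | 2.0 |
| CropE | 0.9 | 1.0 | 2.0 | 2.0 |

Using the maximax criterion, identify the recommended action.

Row maxima: CropH=2.2, CropB=2.0, CropE=2.0
Best best-case = 2.2 → CropH.

CropH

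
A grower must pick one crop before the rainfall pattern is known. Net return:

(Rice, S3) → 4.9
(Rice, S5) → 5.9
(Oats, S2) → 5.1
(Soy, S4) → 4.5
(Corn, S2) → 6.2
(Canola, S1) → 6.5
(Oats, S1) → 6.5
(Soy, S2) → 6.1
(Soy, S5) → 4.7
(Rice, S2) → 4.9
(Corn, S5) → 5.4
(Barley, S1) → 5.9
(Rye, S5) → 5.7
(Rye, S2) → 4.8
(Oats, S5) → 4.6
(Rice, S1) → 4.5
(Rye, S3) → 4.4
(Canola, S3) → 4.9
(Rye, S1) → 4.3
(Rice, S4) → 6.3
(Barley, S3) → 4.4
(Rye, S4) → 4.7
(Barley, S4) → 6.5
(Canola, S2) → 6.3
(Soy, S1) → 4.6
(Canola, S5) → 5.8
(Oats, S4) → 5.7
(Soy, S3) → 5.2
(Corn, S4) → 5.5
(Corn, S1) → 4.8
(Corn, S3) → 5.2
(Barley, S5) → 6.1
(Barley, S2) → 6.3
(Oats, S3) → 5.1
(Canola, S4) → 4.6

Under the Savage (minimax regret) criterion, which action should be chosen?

Column bests: S1=6.5, S2=6.3, S3=5.2, S4=6.5, S5=6.1.
Canola regrets: 0.0, 0.0, 0.3, 1.9, 0.3 → max 1.9
Corn regrets: 1.7, 0.1, 0.0, 1.0, 0.7 → max 1.7
Rye regrets: 2.2, 1.5, 0.8, 1.8, 0.4 → max 2.2
Rice regrets: 2.0, 1.4, 0.3, 0.2, 0.2 → max 2.0
Soy regrets: 1.9, 0.2, 0.0, 2.0, 1.4 → max 2.0
Barley regrets: 0.6, 0.0, 0.8, 0.0, 0.0 → max 0.8
Oats regrets: 0.0, 1.2, 0.1, 0.8, 1.5 → max 1.5
Smallest max regret = 0.8 → Barley.

Barley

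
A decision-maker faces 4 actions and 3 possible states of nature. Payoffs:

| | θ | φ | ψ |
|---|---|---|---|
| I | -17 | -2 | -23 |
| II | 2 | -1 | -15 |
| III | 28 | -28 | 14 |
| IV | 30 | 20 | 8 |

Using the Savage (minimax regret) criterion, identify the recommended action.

IV

Column bests: θ=30, φ=20, ψ=14.
I regrets: 47, 22, 37 → max 47
II regrets: 28, 21, 29 → max 29
III regrets: 2, 48, 0 → max 48
IV regrets: 0, 0, 6 → max 6
Smallest max regret = 6 → IV.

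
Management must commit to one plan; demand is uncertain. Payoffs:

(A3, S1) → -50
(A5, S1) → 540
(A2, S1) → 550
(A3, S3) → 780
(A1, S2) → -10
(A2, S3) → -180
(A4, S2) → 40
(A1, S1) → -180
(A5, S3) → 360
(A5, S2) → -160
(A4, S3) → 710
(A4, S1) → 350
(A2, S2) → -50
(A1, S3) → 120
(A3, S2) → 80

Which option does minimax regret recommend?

A4

Column bests: S1=550, S2=80, S3=780.
A1 regrets: 730, 90, 660 → max 730
A2 regrets: 0, 130, 960 → max 960
A3 regrets: 600, 0, 0 → max 600
A4 regrets: 200, 40, 70 → max 200
A5 regrets: 10, 240, 420 → max 420
Smallest max regret = 200 → A4.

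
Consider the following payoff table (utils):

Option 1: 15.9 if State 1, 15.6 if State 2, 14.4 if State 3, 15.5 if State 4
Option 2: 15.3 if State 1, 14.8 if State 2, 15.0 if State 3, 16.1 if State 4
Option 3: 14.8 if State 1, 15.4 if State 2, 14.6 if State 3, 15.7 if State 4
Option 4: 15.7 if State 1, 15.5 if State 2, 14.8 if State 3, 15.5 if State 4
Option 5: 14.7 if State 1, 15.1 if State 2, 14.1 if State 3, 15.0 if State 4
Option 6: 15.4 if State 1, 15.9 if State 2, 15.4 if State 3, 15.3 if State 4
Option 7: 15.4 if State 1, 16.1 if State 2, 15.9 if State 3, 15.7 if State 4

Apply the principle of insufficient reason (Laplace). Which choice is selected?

Option 7

Row averages: Option 1=15.35, Option 2=15.3, Option 3=15.125, Option 4=15.375, Option 5=14.725, Option 6=15.5, Option 7=15.775
Highest average = 15.775 → Option 7.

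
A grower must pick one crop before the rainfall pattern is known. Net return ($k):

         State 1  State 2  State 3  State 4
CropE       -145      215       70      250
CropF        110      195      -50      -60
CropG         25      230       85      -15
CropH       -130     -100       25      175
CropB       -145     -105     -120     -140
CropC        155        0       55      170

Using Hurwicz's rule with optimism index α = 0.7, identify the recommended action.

CropE: 0.7·250 + 0.3·(-145) = 131.5
CropF: 0.7·195 + 0.3·(-60) = 118.5
CropG: 0.7·230 + 0.3·(-15) = 156.5
CropH: 0.7·175 + 0.3·(-130) = 83.5
CropB: 0.7·(-105) + 0.3·(-145) = -117
CropC: 0.7·170 + 0.3·0 = 119
Highest Hurwicz score = 156.5 → CropG.

CropG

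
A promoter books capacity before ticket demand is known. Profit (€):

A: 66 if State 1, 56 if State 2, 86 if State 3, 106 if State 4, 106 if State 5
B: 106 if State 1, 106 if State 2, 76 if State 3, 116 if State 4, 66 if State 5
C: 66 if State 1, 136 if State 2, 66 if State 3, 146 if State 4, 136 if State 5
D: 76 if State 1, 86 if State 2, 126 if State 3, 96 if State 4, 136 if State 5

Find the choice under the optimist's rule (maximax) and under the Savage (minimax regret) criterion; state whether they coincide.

maximax → C; minimax regret → D (disagree)

Row maxima: A=106, B=116, C=146, D=136
Best best-case = 146 → C.
Column bests: State 1=106, State 2=136, State 3=126, State 4=146, State 5=136.
A regrets: 40, 80, 40, 40, 30 → max 80
B regrets: 0, 30, 50, 30, 70 → max 70
C regrets: 40, 0, 60, 0, 0 → max 60
D regrets: 30, 50, 0, 50, 0 → max 50
Smallest max regret = 50 → D.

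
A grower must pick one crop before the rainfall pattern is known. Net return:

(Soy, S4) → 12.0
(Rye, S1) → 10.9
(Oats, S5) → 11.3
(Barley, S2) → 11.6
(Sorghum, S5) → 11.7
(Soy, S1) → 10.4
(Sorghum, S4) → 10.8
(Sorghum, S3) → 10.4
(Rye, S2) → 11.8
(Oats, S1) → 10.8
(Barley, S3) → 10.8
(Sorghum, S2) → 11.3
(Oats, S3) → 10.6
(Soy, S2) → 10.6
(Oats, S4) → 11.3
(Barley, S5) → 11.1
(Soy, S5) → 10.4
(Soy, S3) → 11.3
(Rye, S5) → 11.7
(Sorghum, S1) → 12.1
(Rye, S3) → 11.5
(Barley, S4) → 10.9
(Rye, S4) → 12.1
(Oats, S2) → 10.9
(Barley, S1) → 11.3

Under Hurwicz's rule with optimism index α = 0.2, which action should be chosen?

Rye: 0.2·12.1 + 0.8·10.9 = 11.14
Sorghum: 0.2·12.1 + 0.8·10.4 = 10.74
Barley: 0.2·11.6 + 0.8·10.8 = 10.96
Soy: 0.2·12.0 + 0.8·10.4 = 10.72
Oats: 0.2·11.3 + 0.8·10.6 = 10.74
Highest Hurwicz score = 11.14 → Rye.

Rye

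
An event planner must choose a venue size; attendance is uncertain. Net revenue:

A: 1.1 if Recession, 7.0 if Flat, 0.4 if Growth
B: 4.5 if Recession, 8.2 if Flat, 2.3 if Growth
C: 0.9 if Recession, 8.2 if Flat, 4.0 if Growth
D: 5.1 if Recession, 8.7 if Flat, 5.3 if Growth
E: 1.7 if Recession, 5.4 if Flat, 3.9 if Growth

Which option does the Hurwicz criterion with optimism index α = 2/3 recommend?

A: 2/3·7.0 + 1/3·0.4 = 4.8
B: 2/3·8.2 + 1/3·2.3 = 187/30
C: 2/3·8.2 + 1/3·0.9 = 173/30
D: 2/3·8.7 + 1/3·5.1 = 7.5
E: 2/3·5.4 + 1/3·1.7 = 25/6
Highest Hurwicz score = 7.5 → D.

D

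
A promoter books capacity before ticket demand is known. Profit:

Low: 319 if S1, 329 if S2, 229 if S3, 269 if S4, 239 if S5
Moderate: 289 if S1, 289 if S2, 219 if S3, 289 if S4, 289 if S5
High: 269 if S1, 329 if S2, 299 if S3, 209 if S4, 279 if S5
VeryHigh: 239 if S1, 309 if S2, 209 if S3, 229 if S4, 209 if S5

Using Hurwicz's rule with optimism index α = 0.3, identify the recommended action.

Low: 0.3·329 + 0.7·229 = 259
Moderate: 0.3·289 + 0.7·219 = 240
High: 0.3·329 + 0.7·209 = 245
VeryHigh: 0.3·309 + 0.7·209 = 239
Highest Hurwicz score = 259 → Low.

Low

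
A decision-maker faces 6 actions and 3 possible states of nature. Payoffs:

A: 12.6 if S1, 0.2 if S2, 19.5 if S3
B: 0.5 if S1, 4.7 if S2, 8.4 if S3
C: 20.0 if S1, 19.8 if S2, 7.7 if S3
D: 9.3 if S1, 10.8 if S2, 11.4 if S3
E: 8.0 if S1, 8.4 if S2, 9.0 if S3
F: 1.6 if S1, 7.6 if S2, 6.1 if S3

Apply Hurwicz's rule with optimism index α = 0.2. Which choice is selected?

A: 0.2·19.5 + 0.8·0.2 = 4.06
B: 0.2·8.4 + 0.8·0.5 = 2.08
C: 0.2·20.0 + 0.8·7.7 = 10.16
D: 0.2·11.4 + 0.8·9.3 = 9.72
E: 0.2·9.0 + 0.8·8.0 = 8.2
F: 0.2·7.6 + 0.8·1.6 = 2.8
Highest Hurwicz score = 10.16 → C.

C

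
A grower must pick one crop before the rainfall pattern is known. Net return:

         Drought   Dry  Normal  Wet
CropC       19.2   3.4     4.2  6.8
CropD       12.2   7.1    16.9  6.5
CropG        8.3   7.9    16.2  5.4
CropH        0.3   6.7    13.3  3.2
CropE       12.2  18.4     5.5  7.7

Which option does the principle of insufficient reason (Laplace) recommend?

Row averages: CropC=8.4, CropD=10.675, CropG=9.45, CropH=5.875, CropE=10.95
Highest average = 10.95 → CropE.

CropE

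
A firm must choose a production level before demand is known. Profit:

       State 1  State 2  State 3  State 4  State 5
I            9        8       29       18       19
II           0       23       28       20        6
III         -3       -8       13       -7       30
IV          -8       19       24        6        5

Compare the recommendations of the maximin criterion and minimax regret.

Row minima: I=8, II=0, III=-8, IV=-8
Best worst-case = 8 → I.
Column bests: State 1=9, State 2=23, State 3=29, State 4=20, State 5=30.
I regrets: 0, 15, 0, 2, 11 → max 15
II regrets: 9, 0, 1, 0, 24 → max 24
III regrets: 12, 31, 16, 27, 0 → max 31
IV regrets: 17, 4, 5, 14, 25 → max 25
Smallest max regret = 15 → I.

maximin → I; minimax regret → I (agree)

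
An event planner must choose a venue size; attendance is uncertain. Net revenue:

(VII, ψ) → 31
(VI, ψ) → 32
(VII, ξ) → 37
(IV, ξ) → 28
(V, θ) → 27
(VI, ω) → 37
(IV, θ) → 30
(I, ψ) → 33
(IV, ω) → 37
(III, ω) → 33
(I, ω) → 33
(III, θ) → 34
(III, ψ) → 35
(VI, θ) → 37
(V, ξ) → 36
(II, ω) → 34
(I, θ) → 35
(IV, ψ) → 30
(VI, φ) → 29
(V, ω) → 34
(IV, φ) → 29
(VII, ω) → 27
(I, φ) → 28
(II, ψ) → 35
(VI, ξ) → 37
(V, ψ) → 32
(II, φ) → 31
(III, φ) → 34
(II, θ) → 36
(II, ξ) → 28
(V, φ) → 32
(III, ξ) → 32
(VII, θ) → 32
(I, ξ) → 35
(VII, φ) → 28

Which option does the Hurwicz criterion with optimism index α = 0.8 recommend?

VI

I: 0.8·35 + 0.2·28 = 33.6
II: 0.8·36 + 0.2·28 = 34.4
III: 0.8·35 + 0.2·32 = 34.4
IV: 0.8·37 + 0.2·28 = 35.2
V: 0.8·36 + 0.2·27 = 34.2
VI: 0.8·37 + 0.2·29 = 35.4
VII: 0.8·37 + 0.2·27 = 35
Highest Hurwicz score = 35.4 → VI.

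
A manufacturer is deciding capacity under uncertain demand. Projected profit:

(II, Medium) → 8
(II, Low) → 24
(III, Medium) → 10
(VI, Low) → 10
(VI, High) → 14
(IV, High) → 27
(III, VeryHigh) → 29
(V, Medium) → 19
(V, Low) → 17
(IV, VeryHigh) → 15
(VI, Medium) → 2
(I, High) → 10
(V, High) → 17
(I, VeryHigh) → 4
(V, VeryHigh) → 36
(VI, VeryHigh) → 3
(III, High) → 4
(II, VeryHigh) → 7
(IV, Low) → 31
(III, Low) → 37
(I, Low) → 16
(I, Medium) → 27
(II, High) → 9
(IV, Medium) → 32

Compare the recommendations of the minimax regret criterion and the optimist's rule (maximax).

Column bests: Low=37, Medium=32, High=27, VeryHigh=36.
I regrets: 21, 5, 17, 32 → max 32
II regrets: 13, 24, 18, 29 → max 29
III regrets: 0, 22, 23, 7 → max 23
IV regrets: 6, 0, 0, 21 → max 21
V regrets: 20, 13, 10, 0 → max 20
VI regrets: 27, 30, 13, 33 → max 33
Smallest max regret = 20 → V.
Row maxima: I=27, II=24, III=37, IV=32, V=36, VI=14
Best best-case = 37 → III.

minimax regret → V; maximax → III (disagree)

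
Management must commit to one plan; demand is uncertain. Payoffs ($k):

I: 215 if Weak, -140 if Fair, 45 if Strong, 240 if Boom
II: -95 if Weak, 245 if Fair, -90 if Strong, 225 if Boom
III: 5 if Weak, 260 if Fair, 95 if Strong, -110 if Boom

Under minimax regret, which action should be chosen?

Column bests: Weak=215, Fair=260, Strong=95, Boom=240.
I regrets: 0, 400, 50, 0 → max 400
II regrets: 310, 15, 185, 15 → max 310
III regrets: 210, 0, 0, 350 → max 350
Smallest max regret = 310 → II.

II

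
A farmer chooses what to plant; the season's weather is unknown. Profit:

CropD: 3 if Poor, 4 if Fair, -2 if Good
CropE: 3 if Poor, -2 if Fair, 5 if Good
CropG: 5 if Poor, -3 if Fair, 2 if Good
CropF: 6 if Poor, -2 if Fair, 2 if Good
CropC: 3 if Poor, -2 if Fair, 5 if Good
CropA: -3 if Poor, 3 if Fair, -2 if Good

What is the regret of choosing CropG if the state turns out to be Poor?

Best payoff under Poor is 6.
Regret = 6 − 5 = 1.

1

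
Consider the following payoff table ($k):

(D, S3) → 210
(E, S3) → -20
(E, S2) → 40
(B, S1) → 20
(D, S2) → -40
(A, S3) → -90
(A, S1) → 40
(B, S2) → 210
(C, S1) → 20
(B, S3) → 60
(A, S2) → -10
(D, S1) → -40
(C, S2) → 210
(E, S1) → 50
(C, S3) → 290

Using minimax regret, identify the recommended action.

Column bests: S1=50, S2=210, S3=290.
A regrets: 10, 220, 380 → max 380
B regrets: 30, 0, 230 → max 230
C regrets: 30, 0, 0 → max 30
D regrets: 90, 250, 80 → max 250
E regrets: 0, 170, 310 → max 310
Smallest max regret = 30 → C.

C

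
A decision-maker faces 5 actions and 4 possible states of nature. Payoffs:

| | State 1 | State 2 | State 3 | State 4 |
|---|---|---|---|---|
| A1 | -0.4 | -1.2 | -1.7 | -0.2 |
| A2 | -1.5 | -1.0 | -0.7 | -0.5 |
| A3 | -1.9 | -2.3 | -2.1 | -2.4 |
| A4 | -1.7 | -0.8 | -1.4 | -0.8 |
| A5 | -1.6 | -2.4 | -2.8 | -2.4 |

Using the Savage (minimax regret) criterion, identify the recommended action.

A1

Column bests: State 1=-0.4, State 2=-0.8, State 3=-0.7, State 4=-0.2.
A1 regrets: 0.0, 0.4, 1.0, 0.0 → max 1.0
A2 regrets: 1.1, 0.2, 0.0, 0.3 → max 1.1
A3 regrets: 1.5, 1.5, 1.4, 2.2 → max 2.2
A4 regrets: 1.3, 0.0, 0.7, 0.6 → max 1.3
A5 regrets: 1.2, 1.6, 2.1, 2.2 → max 2.2
Smallest max regret = 1.0 → A1.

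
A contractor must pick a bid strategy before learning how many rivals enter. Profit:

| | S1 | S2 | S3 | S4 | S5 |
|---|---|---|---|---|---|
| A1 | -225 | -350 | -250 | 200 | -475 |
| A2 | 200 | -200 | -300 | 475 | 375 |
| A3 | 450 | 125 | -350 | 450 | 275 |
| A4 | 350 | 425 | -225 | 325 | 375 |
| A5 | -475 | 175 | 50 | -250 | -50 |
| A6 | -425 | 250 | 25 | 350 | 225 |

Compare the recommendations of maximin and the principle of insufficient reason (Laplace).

maximin → A4; laplace → A4 (agree)

Row minima: A1=-475, A2=-300, A3=-350, A4=-225, A5=-475, A6=-425
Best worst-case = -225 → A4.
Row averages: A1=-220, A2=110, A3=190, A4=250, A5=-110, A6=85
Highest average = 250 → A4.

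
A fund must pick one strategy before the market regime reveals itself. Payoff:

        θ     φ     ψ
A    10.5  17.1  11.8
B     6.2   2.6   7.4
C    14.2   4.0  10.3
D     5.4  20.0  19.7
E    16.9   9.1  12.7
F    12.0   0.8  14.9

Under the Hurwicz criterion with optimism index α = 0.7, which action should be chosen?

D

A: 0.7·17.1 + 0.3·10.5 = 15.12
B: 0.7·7.4 + 0.3·2.6 = 5.96
C: 0.7·14.2 + 0.3·4.0 = 11.14
D: 0.7·20.0 + 0.3·5.4 = 15.62
E: 0.7·16.9 + 0.3·9.1 = 14.56
F: 0.7·14.9 + 0.3·0.8 = 10.67
Highest Hurwicz score = 15.62 → D.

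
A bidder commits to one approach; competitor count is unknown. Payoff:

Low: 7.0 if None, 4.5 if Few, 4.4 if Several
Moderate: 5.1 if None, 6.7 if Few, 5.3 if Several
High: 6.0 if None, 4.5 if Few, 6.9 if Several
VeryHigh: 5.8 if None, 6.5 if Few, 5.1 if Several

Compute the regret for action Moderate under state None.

Best payoff under None is 7.0.
Regret = 7.0 − 5.1 = 1.9.

1.9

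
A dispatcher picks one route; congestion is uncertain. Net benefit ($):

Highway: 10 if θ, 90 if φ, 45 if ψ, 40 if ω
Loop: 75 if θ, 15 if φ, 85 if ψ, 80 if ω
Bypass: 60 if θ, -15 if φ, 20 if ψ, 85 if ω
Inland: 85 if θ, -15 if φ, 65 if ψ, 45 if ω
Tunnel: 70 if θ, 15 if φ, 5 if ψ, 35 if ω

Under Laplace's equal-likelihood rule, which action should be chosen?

Row averages: Highway=46.25, Loop=63.75, Bypass=37.5, Inland=45, Tunnel=31.25
Highest average = 63.75 → Loop.

Loop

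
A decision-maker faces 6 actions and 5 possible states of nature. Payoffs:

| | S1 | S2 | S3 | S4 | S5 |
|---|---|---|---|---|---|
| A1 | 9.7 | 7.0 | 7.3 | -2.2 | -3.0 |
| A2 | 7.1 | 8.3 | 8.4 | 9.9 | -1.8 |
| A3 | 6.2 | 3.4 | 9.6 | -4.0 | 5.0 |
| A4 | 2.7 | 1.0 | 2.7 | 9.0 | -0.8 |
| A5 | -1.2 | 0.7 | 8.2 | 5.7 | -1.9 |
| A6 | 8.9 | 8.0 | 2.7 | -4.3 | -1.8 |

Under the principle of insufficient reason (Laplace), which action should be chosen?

A2

Row averages: A1=3.76, A2=6.38, A3=4.04, A4=2.92, A5=2.3, A6=2.7
Highest average = 6.38 → A2.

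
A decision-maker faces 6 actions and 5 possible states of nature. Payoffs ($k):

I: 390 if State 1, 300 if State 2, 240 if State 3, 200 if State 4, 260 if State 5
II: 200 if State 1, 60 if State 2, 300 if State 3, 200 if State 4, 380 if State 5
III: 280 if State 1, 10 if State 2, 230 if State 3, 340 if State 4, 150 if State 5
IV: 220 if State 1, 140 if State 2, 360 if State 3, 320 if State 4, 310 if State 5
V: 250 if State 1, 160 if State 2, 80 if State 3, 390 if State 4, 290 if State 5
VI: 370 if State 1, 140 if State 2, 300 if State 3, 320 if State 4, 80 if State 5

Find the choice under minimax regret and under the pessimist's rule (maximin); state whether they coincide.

Column bests: State 1=390, State 2=300, State 3=360, State 4=390, State 5=380.
I regrets: 0, 0, 120, 190, 120 → max 190
II regrets: 190, 240, 60, 190, 0 → max 240
III regrets: 110, 290, 130, 50, 230 → max 290
IV regrets: 170, 160, 0, 70, 70 → max 170
V regrets: 140, 140, 280, 0, 90 → max 280
VI regrets: 20, 160, 60, 70, 300 → max 300
Smallest max regret = 170 → IV.
Row minima: I=200, II=60, III=10, IV=140, V=80, VI=80
Best worst-case = 200 → I.

minimax regret → IV; maximin → I (disagree)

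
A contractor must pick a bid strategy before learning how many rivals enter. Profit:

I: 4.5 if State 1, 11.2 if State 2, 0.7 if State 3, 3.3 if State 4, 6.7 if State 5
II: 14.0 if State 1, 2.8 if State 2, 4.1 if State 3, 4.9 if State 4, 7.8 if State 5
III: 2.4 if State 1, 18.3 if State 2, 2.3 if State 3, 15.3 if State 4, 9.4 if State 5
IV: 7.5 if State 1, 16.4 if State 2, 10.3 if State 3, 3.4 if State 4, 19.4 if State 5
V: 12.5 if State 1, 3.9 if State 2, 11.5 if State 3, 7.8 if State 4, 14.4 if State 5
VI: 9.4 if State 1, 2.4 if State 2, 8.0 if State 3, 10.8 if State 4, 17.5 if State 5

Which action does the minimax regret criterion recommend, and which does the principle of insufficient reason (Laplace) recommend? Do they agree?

minimax regret → III; laplace → IV (disagree)

Column bests: State 1=14.0, State 2=18.3, State 3=11.5, State 4=15.3, State 5=19.4.
I regrets: 9.5, 7.1, 10.8, 12.0, 12.7 → max 12.7
II regrets: 0.0, 15.5, 7.4, 10.4, 11.6 → max 15.5
III regrets: 11.6, 0.0, 9.2, 0.0, 10.0 → max 11.6
IV regrets: 6.5, 1.9, 1.2, 11.9, 0.0 → max 11.9
V regrets: 1.5, 14.4, 0.0, 7.5, 5.0 → max 14.4
VI regrets: 4.6, 15.9, 3.5, 4.5, 1.9 → max 15.9
Smallest max regret = 11.6 → III.
Row averages: I=5.28, II=6.72, III=9.54, IV=11.4, V=10.02, VI=9.62
Highest average = 11.4 → IV.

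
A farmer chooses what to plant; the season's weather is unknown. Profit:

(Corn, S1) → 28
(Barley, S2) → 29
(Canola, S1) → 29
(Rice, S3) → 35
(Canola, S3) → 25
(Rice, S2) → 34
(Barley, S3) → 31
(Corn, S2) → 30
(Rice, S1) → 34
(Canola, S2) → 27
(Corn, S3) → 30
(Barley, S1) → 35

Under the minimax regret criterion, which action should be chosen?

Rice

Column bests: S1=35, S2=34, S3=35.
Rice regrets: 1, 0, 0 → max 1
Barley regrets: 0, 5, 4 → max 5
Canola regrets: 6, 7, 10 → max 10
Corn regrets: 7, 4, 5 → max 7
Smallest max regret = 1 → Rice.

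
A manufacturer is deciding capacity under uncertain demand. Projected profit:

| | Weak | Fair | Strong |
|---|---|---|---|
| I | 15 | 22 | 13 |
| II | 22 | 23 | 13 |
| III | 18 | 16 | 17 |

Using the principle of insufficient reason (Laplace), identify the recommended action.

Row averages: I=50/3, II=58/3, III=17
Highest average = 58/3 → II.

II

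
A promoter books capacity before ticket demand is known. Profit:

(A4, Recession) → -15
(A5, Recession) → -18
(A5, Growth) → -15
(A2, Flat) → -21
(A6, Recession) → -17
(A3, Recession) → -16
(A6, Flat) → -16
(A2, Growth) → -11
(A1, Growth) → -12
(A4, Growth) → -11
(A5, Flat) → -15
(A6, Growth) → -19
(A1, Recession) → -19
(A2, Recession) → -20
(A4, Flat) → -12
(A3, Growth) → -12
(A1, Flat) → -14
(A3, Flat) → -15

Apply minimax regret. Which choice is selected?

A4

Column bests: Recession=-15, Flat=-12, Growth=-11.
A1 regrets: 4, 2, 1 → max 4
A2 regrets: 5, 9, 0 → max 9
A3 regrets: 1, 3, 1 → max 3
A4 regrets: 0, 0, 0 → max 0
A5 regrets: 3, 3, 4 → max 4
A6 regrets: 2, 4, 8 → max 8
Smallest max regret = 0 → A4.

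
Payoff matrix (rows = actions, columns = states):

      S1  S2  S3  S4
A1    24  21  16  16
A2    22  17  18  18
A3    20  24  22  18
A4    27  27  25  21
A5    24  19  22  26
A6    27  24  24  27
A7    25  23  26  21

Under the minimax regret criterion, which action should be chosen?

Column bests: S1=27, S2=27, S3=26, S4=27.
A1 regrets: 3, 6, 10, 11 → max 11
A2 regrets: 5, 10, 8, 9 → max 10
A3 regrets: 7, 3, 4, 9 → max 9
A4 regrets: 0, 0, 1, 6 → max 6
A5 regrets: 3, 8, 4, 1 → max 8
A6 regrets: 0, 3, 2, 0 → max 3
A7 regrets: 2, 4, 0, 6 → max 6
Smallest max regret = 3 → A6.

A6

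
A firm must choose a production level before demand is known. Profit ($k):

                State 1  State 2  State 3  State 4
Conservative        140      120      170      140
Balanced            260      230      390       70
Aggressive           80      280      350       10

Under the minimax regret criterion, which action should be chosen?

Balanced

Column bests: State 1=260, State 2=280, State 3=390, State 4=140.
Conservative regrets: 120, 160, 220, 0 → max 220
Balanced regrets: 0, 50, 0, 70 → max 70
Aggressive regrets: 180, 0, 40, 130 → max 180
Smallest max regret = 70 → Balanced.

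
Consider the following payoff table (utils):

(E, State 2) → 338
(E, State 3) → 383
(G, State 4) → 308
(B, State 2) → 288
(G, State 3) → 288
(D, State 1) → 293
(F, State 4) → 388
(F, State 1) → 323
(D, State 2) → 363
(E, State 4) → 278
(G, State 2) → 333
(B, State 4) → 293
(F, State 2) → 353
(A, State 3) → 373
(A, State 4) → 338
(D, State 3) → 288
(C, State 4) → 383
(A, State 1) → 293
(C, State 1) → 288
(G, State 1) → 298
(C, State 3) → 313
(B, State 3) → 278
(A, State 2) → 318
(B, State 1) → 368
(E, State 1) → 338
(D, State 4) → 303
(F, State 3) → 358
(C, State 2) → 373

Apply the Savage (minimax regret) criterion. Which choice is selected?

F

Column bests: State 1=368, State 2=373, State 3=383, State 4=388.
A regrets: 75, 55, 10, 50 → max 75
B regrets: 0, 85, 105, 95 → max 105
C regrets: 80, 0, 70, 5 → max 80
D regrets: 75, 10, 95, 85 → max 95
E regrets: 30, 35, 0, 110 → max 110
F regrets: 45, 20, 25, 0 → max 45
G regrets: 70, 40, 95, 80 → max 95
Smallest max regret = 45 → F.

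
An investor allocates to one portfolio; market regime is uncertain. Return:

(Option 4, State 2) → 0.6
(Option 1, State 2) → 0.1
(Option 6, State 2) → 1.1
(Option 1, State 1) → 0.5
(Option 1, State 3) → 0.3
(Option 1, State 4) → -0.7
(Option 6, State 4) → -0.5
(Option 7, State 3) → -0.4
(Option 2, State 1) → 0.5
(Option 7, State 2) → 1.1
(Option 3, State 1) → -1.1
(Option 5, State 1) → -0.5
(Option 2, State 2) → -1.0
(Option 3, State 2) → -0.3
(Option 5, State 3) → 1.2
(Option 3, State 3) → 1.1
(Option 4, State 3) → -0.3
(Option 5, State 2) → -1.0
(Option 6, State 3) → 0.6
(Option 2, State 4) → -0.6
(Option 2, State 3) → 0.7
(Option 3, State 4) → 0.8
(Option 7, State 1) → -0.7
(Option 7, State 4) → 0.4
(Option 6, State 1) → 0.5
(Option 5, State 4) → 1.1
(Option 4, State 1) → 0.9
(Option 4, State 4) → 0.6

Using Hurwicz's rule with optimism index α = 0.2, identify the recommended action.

Option 1: 0.2·0.5 + 0.8·(-0.7) = -0.46
Option 2: 0.2·0.7 + 0.8·(-1.0) = -0.66
Option 3: 0.2·1.1 + 0.8·(-1.1) = -0.66
Option 4: 0.2·0.9 + 0.8·(-0.3) = -0.06
Option 5: 0.2·1.2 + 0.8·(-1.0) = -0.56
Option 6: 0.2·1.1 + 0.8·(-0.5) = -0.18
Option 7: 0.2·1.1 + 0.8·(-0.7) = -0.34
Highest Hurwicz score = -0.06 → Option 4.

Option 4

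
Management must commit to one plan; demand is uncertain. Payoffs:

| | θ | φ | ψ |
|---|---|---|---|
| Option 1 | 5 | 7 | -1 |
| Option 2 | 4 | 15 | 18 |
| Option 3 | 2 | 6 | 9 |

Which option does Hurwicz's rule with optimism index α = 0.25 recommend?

Option 1: 0.25·7 + 0.75·(-1) = 1
Option 2: 0.25·18 + 0.75·4 = 7.5
Option 3: 0.25·9 + 0.75·2 = 3.75
Highest Hurwicz score = 7.5 → Option 2.

Option 2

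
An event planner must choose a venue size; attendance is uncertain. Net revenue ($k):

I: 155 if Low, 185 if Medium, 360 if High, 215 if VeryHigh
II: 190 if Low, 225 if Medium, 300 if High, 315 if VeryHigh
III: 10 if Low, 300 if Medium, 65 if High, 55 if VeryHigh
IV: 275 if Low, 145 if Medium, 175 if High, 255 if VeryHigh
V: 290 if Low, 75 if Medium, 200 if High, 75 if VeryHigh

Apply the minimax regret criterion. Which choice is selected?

II

Column bests: Low=290, Medium=300, High=360, VeryHigh=315.
I regrets: 135, 115, 0, 100 → max 135
II regrets: 100, 75, 60, 0 → max 100
III regrets: 280, 0, 295, 260 → max 295
IV regrets: 15, 155, 185, 60 → max 185
V regrets: 0, 225, 160, 240 → max 240
Smallest max regret = 100 → II.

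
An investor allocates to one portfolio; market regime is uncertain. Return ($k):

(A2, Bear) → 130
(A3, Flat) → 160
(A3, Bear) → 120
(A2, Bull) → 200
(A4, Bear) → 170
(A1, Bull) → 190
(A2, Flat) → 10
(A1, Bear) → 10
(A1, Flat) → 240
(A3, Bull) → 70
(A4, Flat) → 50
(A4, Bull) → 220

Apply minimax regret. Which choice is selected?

A3

Column bests: Bear=170, Flat=240, Bull=220.
A1 regrets: 160, 0, 30 → max 160
A2 regrets: 40, 230, 20 → max 230
A3 regrets: 50, 80, 150 → max 150
A4 regrets: 0, 190, 0 → max 190
Smallest max regret = 150 → A3.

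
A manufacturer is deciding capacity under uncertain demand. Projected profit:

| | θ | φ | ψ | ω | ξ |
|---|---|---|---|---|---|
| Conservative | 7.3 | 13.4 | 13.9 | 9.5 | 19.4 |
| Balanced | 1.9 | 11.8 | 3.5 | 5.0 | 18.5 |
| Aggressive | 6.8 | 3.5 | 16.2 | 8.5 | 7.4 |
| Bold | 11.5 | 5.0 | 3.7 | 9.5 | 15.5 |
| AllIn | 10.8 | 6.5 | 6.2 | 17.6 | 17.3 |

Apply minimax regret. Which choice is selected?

Column bests: θ=11.5, φ=13.4, ψ=16.2, ω=17.6, ξ=19.4.
Conservative regrets: 4.2, 0.0, 2.3, 8.1, 0.0 → max 8.1
Balanced regrets: 9.6, 1.6, 12.7, 12.6, 0.9 → max 12.7
Aggressive regrets: 4.7, 9.9, 0.0, 9.1, 12.0 → max 12.0
Bold regrets: 0.0, 8.4, 12.5, 8.1, 3.9 → max 12.5
AllIn regrets: 0.7, 6.9, 10.0, 0.0, 2.1 → max 10.0
Smallest max regret = 8.1 → Conservative.

Conservative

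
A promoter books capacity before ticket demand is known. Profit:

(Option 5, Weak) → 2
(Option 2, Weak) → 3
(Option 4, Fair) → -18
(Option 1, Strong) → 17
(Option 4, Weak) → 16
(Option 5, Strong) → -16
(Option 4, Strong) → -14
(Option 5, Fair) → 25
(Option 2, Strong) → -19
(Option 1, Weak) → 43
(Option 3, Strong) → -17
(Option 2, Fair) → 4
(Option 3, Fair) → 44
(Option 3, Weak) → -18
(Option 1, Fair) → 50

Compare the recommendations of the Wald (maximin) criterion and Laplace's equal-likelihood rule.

maximin → Option 1; laplace → Option 1 (agree)

Row minima: Option 1=17, Option 2=-19, Option 3=-18, Option 4=-18, Option 5=-16
Best worst-case = 17 → Option 1.
Row averages: Option 1=110/3, Option 2=-4, Option 3=3, Option 4=-16/3, Option 5=11/3
Highest average = 110/3 → Option 1.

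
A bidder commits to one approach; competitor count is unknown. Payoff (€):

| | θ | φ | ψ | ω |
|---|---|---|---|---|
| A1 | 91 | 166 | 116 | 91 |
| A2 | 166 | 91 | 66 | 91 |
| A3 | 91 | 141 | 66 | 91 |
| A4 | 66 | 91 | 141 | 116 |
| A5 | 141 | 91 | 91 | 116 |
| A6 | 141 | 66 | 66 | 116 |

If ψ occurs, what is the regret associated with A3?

75

Best payoff under ψ is 141.
Regret = 141 − 66 = 75.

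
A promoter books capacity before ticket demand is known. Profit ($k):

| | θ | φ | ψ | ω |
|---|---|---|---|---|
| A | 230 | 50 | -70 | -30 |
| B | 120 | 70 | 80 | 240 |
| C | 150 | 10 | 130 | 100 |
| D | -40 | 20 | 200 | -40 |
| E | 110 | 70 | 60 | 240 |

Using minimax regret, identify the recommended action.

Column bests: θ=230, φ=70, ψ=200, ω=240.
A regrets: 0, 20, 270, 270 → max 270
B regrets: 110, 0, 120, 0 → max 120
C regrets: 80, 60, 70, 140 → max 140
D regrets: 270, 50, 0, 280 → max 280
E regrets: 120, 0, 140, 0 → max 140
Smallest max regret = 120 → B.

B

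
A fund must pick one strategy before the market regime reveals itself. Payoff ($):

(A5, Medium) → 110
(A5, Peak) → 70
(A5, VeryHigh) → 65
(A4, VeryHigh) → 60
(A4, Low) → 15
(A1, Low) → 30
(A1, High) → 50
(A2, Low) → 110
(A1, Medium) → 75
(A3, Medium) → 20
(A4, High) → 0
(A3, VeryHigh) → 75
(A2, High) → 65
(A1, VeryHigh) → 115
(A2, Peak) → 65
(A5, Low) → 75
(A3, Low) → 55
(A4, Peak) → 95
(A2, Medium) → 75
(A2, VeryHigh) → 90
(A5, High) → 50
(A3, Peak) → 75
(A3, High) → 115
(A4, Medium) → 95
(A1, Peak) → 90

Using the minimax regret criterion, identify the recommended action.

A2

Column bests: Low=110, Medium=110, High=115, VeryHigh=115, Peak=95.
A1 regrets: 80, 35, 65, 0, 5 → max 80
A2 regrets: 0, 35, 50, 25, 30 → max 50
A3 regrets: 55, 90, 0, 40, 20 → max 90
A4 regrets: 95, 15, 115, 55, 0 → max 115
A5 regrets: 35, 0, 65, 50, 25 → max 65
Smallest max regret = 50 → A2.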